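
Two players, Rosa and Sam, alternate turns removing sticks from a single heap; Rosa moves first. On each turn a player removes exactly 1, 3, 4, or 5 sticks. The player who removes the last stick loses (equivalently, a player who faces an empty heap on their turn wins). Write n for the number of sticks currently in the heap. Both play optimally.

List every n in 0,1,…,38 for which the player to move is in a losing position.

1, 3, 9, 11, 17, 19, 25, 27, 33, 35

Build the W/L table. Terminal = W. A non-terminal position is W if it has a move to some L; otherwise it is L.
n=0: no move; the opponent has just taken the last stick and therefore loses → W
n=1: →0(W) only, which is W, so L
n=2: →1(L), so W
n=3: →2(W), 0(W) — all W, so L
n=4: →3(L), so W
n=5: →1(L), so W
n=6: →3(L), so W
n=7: →3(L), so W
n=8: →3(L), so W
n=9: →8(W), 6(W), 5(W), 4(W) — all W, so L
n=10: →9(L), so W
n=11: →10(W), 8(W), 7(W), 6(W) — all W, so L
n=12: →11(L), so W
n=13: →9(L), so W
n=14: →11(L), so W
n=15: →11(L), so W
n=16: →11(L), so W
n=17: →16(W), 14(W), 13(W), 12(W) — all W, so L
n=18: →17(L), so W
n=19: →18(W), 16(W), 15(W), 14(W) — all W, so L
n=20: →19(L), so W
n=21: →17(L), so W
n=22: →19(L), so W
n=23: →19(L), so W
n=24: →19(L), so W
n=25: →24(W), 22(W), 21(W), 20(W) — all W, so L
n=26: →25(L), so W
n=27: →26(W), 24(W), 23(W), 22(W) — all W, so L
n=28: →27(L), so W
n=29: →25(L), so W
n=30: →27(L), so W
n=31: →27(L), so W
n=32: →27(L), so W
n=33: →32(W), 30(W), 29(W), 28(W) — all W, so L
n=34: →33(L), so W
n=35: →34(W), 32(W), 31(W), 30(W) — all W, so L
n=36: →35(L), so W
n=37: →33(L), so W
n=38: →35(L), so W
The losing starting values of n are exactly the entries labelled L in this table (10 of them).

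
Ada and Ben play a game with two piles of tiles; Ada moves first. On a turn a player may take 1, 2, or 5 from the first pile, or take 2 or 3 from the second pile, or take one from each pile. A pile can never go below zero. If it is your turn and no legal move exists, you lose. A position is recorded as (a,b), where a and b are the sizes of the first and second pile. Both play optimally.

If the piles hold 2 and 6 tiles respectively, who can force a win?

Ada wins.

Label each position W (a win for the player to move) or L (a loss). A position with no legal move is L; any other position is W exactly when some move reaches an L, and L when every move reaches a W.
No move ever increases a pile, so every position that can arise here has a ≤ 2 and b ≤ 6; it is enough to label the cells with 0 ≤ a ≤ 2 and 0 ≤ b ≤ 6.
Every move lowers a or b (never raises either), so fill the grid row by row in increasing a, and left to right within a row: each cell's successors are then already labelled.
      b=0  b=1  b=2  b=3  b=4  b=5  b=6
a=0:    L    L    W    W    W    L    L
a=1:    W    W    W    L    L    W    W
a=2:    W    W    L    W    W    W    W
Cells with no legal move (terminal, hence L): (0,0), (0,1).
The remaining L cells, each justified by listing all of its moves:
(0,5): only reaches (0,3)(W), (0,2)(W), all W → L
(0,6): only reaches (0,4)(W), (0,3)(W), all W → L
(1,3): only reaches (0,3)(W), (1,1)(W), (1,0)(W), (0,2)(W), all W → L
(1,4): only reaches (0,4)(W), (1,2)(W), (1,1)(W), (0,3)(W), all W → L
(2,2): only reaches (1,2)(W), (0,2)(W), (2,0)(W), (1,1)(W), all W → L
Every other cell has at least one move into one of the L cells above, so it is W.
From (2,6) Ada can move to (0,6), reaching an L position.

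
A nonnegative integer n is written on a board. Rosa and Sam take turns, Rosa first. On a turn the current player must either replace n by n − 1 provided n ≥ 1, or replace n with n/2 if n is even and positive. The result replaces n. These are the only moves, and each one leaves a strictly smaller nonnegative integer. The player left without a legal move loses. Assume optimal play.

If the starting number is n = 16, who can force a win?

Work bottom-up. With no move the player to move loses. Otherwise the position is W if at least one move leads to an L position for the opponent, and L if every move leads to a W.
n=0: no move → L
n=1: can move to 0, which is L ⇒ W
n=2: the only move is to 1(W), a W ⇒ L
n=3: can move to 2, which is L ⇒ W
n=4: can move to 2, which is L ⇒ W
n=5: the only move is to 4(W), a W ⇒ L
n=6: can move to 5, which is L ⇒ W
n=7: the only move is to 6(W), a W ⇒ L
n=8: can move to 7, which is L ⇒ W
n=9: the only move is to 8(W), a W ⇒ L
n=10: can move to 5, which is L ⇒ W
n=11: the only move is to 10(W), a W ⇒ L
n=12: can move to 11, which is L ⇒ W
n=13: the only move is to 12(W), a W ⇒ L
n=14: can move to 7, which is L ⇒ W
n=15: the only move is to 14(W), a W ⇒ L
n=16: can move to 15, which is L ⇒ W
From 16 Rosa can move to 15, reaching an L position.

Rosa wins.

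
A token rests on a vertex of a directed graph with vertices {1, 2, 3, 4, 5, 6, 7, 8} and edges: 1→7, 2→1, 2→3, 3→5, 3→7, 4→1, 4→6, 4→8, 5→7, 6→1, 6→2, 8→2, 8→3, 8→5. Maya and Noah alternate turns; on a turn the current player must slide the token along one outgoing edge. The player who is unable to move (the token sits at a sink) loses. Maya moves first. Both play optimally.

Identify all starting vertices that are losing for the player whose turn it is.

2, 4, 7

Compute win/loss labels from the base case upward. A position with no move is L. Any other position is W if it can reach an L in one move, else L.
Every edge goes from a vertex to one that appears earlier in the order 7, 5, 3, 1, 2, 8, 6, 4, so processing vertices in that order labels each vertex after all of its successors.
7: no outgoing edge → L
5: →7(L), so W
3: →7(L), so W
1: →7(L), so W
2: →1(W), 3(W) — all W, so L
8: →2(L), so W
6: →2(L), so W
4: →6(W), 8(W), 1(W) — all W, so L
The losing starting vertices are exactly the entries labelled L in this table (3 of them).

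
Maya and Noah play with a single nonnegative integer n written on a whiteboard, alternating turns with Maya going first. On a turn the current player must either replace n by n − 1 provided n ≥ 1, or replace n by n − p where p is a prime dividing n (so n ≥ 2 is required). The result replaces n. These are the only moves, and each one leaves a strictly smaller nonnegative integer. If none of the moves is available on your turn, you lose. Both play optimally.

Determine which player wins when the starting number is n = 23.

Maya wins.

Label each position W (a win for the player to move) or L (a loss). A position with no legal move is L; any other position is W exactly when some move reaches an L, and L when every move reaches a W.
n=0: no move → L
n=1: can move to 0, which is L ⇒ W
n=2: can move to 0, which is L ⇒ W
n=3: can move to 0, which is L ⇒ W
n=4: moves to 2(W), 3(W); every one is W ⇒ L
n=5: can move to 0, which is L ⇒ W
n=6: can move to 4, which is L ⇒ W
n=7: can move to 0, which is L ⇒ W
n=8: moves to 6(W), 7(W); every one is W ⇒ L
n=9: can move to 8, which is L ⇒ W
n=10: can move to 8, which is L ⇒ W
n=11: can move to 0, which is L ⇒ W
n=12: moves to 9(W), 10(W), 11(W); every one is W ⇒ L
n=13: can move to 0, which is L ⇒ W
n=14: can move to 12, which is L ⇒ W
n=15: can move to 12, which is L ⇒ W
n=16: moves to 14(W), 15(W); every one is W ⇒ L
n=17: can move to 0, which is L ⇒ W
n=18: can move to 16, which is L ⇒ W
n=19: can move to 0, which is L ⇒ W
n=20: moves to 15(W), 18(W), 19(W); every one is W ⇒ L
n=21: can move to 20, which is L ⇒ W
n=22: can move to 20, which is L ⇒ W
n=23: can move to 0, which is L ⇒ W
The starting position 23 is W: Maya should move to 0, handing over an L position.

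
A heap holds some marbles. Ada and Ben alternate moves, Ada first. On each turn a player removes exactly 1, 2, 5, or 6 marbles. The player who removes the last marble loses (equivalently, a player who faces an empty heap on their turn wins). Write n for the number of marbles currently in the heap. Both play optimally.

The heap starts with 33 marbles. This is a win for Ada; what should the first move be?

Build the W/L table. Terminal = W. A non-terminal position is W if it has a move to some L; otherwise it is L.
n=0: no move; the opponent has just taken the last marble and therefore loses → W
n=1: only reaches 0(W), which is W → L
n=2: reaches L-position 1 → W
n=3: reaches L-position 1 → W
n=4: only reaches 3(W), 2(W), all W → L
n=5: reaches L-position 4 → W
n=6: reaches L-position 4 → W
n=7: reaches L-position 1 → W
n=8: only reaches 7(W), 6(W), 3(W), 2(W), all W → L
n=9: reaches L-position 8 → W
n=10: reaches L-position 8 → W
n=11: only reaches 10(W), 9(W), 6(W), 5(W), all W → L
n=12: reaches L-position 11 → W
n=13: reaches L-position 11 → W
n=14: reaches L-position 8 → W
n=15: only reaches 14(W), 13(W), 10(W), 9(W), all W → L
n=16: reaches L-position 15 → W
n=17: reaches L-position 15 → W
n=18: only reaches 17(W), 16(W), 13(W), 12(W), all W → L
n=19: reaches L-position 18 → W
n=20: reaches L-position 18 → W
n=21: reaches L-position 15 → W
n=22: only reaches 21(W), 20(W), 17(W), 16(W), all W → L
n=23: reaches L-position 22 → W
n=24: reaches L-position 22 → W
n=25: only reaches 24(W), 23(W), 20(W), 19(W), all W → L
n=26: reaches L-position 25 → W
n=27: reaches L-position 25 → W
n=28: reaches L-position 22 → W
n=29: only reaches 28(W), 27(W), 24(W), 23(W), all W → L
n=30: reaches L-position 29 → W
n=31: reaches L-position 29 → W
n=32: only reaches 31(W), 30(W), 27(W), 26(W), all W → L
n=33: reaches L-position 32 → W
From 33, the L positions reachable in one move are: 32.

Remove 1, leaving 32.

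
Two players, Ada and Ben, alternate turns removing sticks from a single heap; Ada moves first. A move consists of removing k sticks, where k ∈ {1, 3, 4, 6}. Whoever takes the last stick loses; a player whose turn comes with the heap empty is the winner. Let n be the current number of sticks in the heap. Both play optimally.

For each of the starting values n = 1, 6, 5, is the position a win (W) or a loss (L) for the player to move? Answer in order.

1: L, 6: W, 5: W

Work bottom-up. With no move the player to move wins. Otherwise the position is W if at least one move leads to an L position for the opponent, and L if every move leads to a W.
n=0: no move; the opponent has just taken the last stick and therefore loses → W
n=1: the only move is to 0(W), a W ⇒ L
n=2: can move to 1, which is L ⇒ W
n=3: moves to 2(W), 0(W); every one is W ⇒ L
n=4: can move to 3, which is L ⇒ W
n=5: can move to 1, which is L ⇒ W
n=6: can move to 3, which is L ⇒ W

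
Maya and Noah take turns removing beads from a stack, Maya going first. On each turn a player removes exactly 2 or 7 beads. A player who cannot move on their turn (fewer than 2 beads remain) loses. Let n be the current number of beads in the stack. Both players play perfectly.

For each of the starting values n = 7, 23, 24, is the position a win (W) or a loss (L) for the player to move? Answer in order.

Work bottom-up. With no move the player to move loses. Otherwise the position is W if at least one move leads to an L position for the opponent, and L if every move leads to a W.
n=0: no move → L
n=1: no move → L
n=2: →0(L), so W
n=3: →1(L), so W
n=4: →2(W) only, which is W, so L
n=5: →3(W) only, which is W, so L
n=6: →4(L), so W
n=7: →5(L), so W
n=8: →1(L), so W
n=9: →7(W), 2(W) — all W, so L
n=10: →8(W), 3(W) — all W, so L
n=11: →9(L), so W
n=12: →10(L), so W
n=13: →11(W), 6(W) — all W, so L
n=14: →12(W), 7(W) — all W, so L
n=15: →13(L), so W
n=16: →14(L), so W
n=17: →10(L), so W
n=18: →16(W), 11(W) — all W, so L
n=19: →17(W), 12(W) — all W, so L
n=20: →18(L), so W
n=21: →19(L), so W
n=22: →20(W), 15(W) — all W, so L
n=23: →21(W), 16(W) — all W, so L
n=24: →22(L), so W

7: W, 23: L, 24: W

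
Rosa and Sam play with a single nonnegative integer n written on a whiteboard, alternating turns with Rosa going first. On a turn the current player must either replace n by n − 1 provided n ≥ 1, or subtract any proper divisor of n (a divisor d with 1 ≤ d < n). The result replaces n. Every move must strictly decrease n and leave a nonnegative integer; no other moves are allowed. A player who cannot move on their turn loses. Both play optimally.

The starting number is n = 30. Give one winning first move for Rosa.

Positions with no move are L. A position that does have a move is losing for the player to move precisely when every available move leads to a winning position for the opponent. Fill in the labels:
n=0: no move → L
n=1: W (go to 0, an L position)
n=2: L (sole option 1(W) is W)
n=3: W (go to 2, an L position)
n=4: W (go to 2, an L position)
n=5: L (sole option 4(W) is W)
n=6: W (go to 5, an L position)
n=7: L (sole option 6(W) is W)
n=8: W (go to 7, an L position)
n=9: L (options 6(W), 8(W) are all W)
n=10: W (go to 5, an L position)
n=11: L (sole option 10(W) is W)
n=12: W (go to 9, an L position)
n=13: L (sole option 12(W) is W)
n=14: W (go to 7, an L position)
n=15: L (options 10(W), 12(W), 14(W) are all W)
n=16: W (go to 15, an L position)
n=17: L (sole option 16(W) is W)
n=18: W (go to 9, an L position)
n=19: L (sole option 18(W) is W)
n=20: W (go to 15, an L position)
n=21: L (options 14(W), 18(W), 20(W) are all W)
n=22: W (go to 11, an L position)
n=23: L (sole option 22(W) is W)
n=24: W (go to 21, an L position)
n=25: L (options 20(W), 24(W) are all W)
n=26: W (go to 13, an L position)
n=27: L (options 18(W), 24(W), 26(W) are all W)
n=28: W (go to 21, an L position)
n=29: L (sole option 28(W) is W)
n=30: W (go to 15, an L position)
From 30, the L positions reachable in one move are: 15, 25, 27, 29. Any move reaching one of these is winning.

Move to 15.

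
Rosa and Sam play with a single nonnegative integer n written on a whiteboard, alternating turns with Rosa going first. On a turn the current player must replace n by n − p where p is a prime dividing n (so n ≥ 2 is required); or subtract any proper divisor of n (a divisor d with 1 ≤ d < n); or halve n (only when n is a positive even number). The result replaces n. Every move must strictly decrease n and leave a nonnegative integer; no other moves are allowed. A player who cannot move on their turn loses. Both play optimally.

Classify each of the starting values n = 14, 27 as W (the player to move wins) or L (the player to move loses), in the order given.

14: L, 27: W

Build the W/L table. Terminal = L. A non-terminal position is W if it has a move to some L; otherwise it is L.
n=0: no move → L
n=1: no move → L
n=2: reaches L-position 0 → W
n=3: reaches L-position 0 → W
n=4: only reaches 2(W), 3(W), all W → L
n=5: reaches L-position 0 → W
n=6: reaches L-position 4 → W
n=7: reaches L-position 0 → W
n=8: reaches L-position 4 → W
n=9: only reaches 6(W), 8(W), all W → L
n=10: reaches L-position 9 → W
n=11: reaches L-position 0 → W
n=12: reaches L-position 9 → W
n=13: reaches L-position 0 → W
n=14: only reaches 7(W), 12(W), 13(W), all W → L
n=15: reaches L-position 14 → W
n=16: reaches L-position 14 → W
n=17: reaches L-position 0 → W
n=18: reaches L-position 9 → W
n=19: reaches L-position 0 → W
n=20: only reaches 10(W), 15(W), 16(W), 18(W), 19(W), all W → L
n=21: reaches L-position 14 → W
n=22: reaches L-position 20 → W
n=23: reaches L-position 0 → W
n=24: reaches L-position 20 → W
n=25: reaches L-position 20 → W
n=26: only reaches 13(W), 24(W), 25(W), all W → L
n=27: reaches L-position 26 → W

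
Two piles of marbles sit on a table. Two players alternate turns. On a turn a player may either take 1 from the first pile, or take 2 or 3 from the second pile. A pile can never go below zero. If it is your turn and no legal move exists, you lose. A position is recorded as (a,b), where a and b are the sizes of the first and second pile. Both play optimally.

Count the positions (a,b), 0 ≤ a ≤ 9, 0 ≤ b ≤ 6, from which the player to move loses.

Use the standard recursion: the mover loses at a terminal position; elsewhere, the mover wins exactly when some move hands the opponent an L position.
Every move lowers a or b (never raises either), so fill the grid row by row in increasing a, and left to right within a row: each cell's successors are then already labelled.
      b=0  b=1  b=2  b=3  b=4  b=5  b=6
a=0:    L    L    W    W    W    L    L
a=1:    W    W    L    L    W    W    W
a=2:    L    L    W    W    W    L    L
a=3:    W    W    L    L    W    W    W
a=4:    L    L    W    W    W    L    L
a=5:    W    W    L    L    W    W    W
a=6:    L    L    W    W    W    L    L
a=7:    W    W    L    L    W    W    W
a=8:    L    L    W    W    W    L    L
a=9:    W    W    L    L    W    W    W
Cells with no legal move (terminal, hence L): (0,0), (0,1).
The remaining L cells, each justified by listing all of its moves:
(0,5): L (options (0,3)(W), (0,2)(W) are all W)
(0,6): L (options (0,4)(W), (0,3)(W) are all W)
(1,2): L (options (0,2)(W), (1,0)(W) are all W)
(1,3): L (options (0,3)(W), (1,1)(W), (1,0)(W) are all W)
(2,0): L (sole option (1,0)(W) is W)
(2,1): L (sole option (1,1)(W) is W)
(2,5): L (options (1,5)(W), (2,3)(W), (2,2)(W) are all W)
(2,6): L (options (1,6)(W), (2,4)(W), (2,3)(W) are all W)
(3,2): L (options (2,2)(W), (3,0)(W) are all W)
(3,3): L (options (2,3)(W), (3,1)(W), (3,0)(W) are all W)
(4,0): L (sole option (3,0)(W) is W)
(4,1): L (sole option (3,1)(W) is W)
(4,5): L (options (3,5)(W), (4,3)(W), (4,2)(W) are all W)
(4,6): L (options (3,6)(W), (4,4)(W), (4,3)(W) are all W)
(5,2): L (options (4,2)(W), (5,0)(W) are all W)
(5,3): L (options (4,3)(W), (5,1)(W), (5,0)(W) are all W)
(6,0): L (sole option (5,0)(W) is W)
(6,1): L (sole option (5,1)(W) is W)
(6,5): L (options (5,5)(W), (6,3)(W), (6,2)(W) are all W)
(6,6): L (options (5,6)(W), (6,4)(W), (6,3)(W) are all W)
(7,2): L (options (6,2)(W), (7,0)(W) are all W)
(7,3): L (options (6,3)(W), (7,1)(W), (7,0)(W) are all W)
(8,0): L (sole option (7,0)(W) is W)
(8,1): L (sole option (7,1)(W) is W)
(8,5): L (options (7,5)(W), (8,3)(W), (8,2)(W) are all W)
(8,6): L (options (7,6)(W), (8,4)(W), (8,3)(W) are all W)
(9,2): L (options (8,2)(W), (9,0)(W) are all W)
(9,3): L (options (8,3)(W), (9,1)(W), (9,0)(W) are all W)
Every other cell has at least one move into one of the L cells above, so it is W.
L cells per row: a=0: 4, a=1: 2, a=2: 4, a=3: 2, a=4: 4, a=5: 2, a=6: 4, a=7: 2, a=8: 4, a=9: 2; total 30.

30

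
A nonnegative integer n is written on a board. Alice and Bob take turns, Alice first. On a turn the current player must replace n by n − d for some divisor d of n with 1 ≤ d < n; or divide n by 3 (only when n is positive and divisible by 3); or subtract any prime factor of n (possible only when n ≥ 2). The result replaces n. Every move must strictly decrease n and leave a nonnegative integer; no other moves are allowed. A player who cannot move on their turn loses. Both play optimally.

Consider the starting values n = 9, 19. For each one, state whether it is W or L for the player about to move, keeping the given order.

Use the standard recursion: the mover loses at a terminal position; elsewhere, the mover wins exactly when some move hands the opponent an L position.
n=0: no move → L
n=1: no move → L
n=2: →0(L), so W
n=3: →0(L), so W
n=4: →2(W), 3(W) — all W, so L
n=5: →0(L), so W
n=6: →4(L), so W
n=7: →0(L), so W
n=8: →4(L), so W
n=9: →3(W), 6(W), 8(W) — all W, so L
n=10: →9(L), so W
n=11: →0(L), so W
n=12: →4(L), so W
n=13: →0(L), so W
n=14: →7(W), 12(W), 13(W) — all W, so L
n=15: →14(L), so W
n=16: →14(L), so W
n=17: →0(L), so W
n=18: →9(L), so W
n=19: →0(L), so W

9: L, 19: W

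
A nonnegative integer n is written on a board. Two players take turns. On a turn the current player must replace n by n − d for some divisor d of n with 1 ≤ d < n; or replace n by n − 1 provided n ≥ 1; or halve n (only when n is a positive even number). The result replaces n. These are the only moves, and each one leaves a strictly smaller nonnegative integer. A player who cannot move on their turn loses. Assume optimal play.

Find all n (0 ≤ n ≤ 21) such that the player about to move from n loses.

Label each position W (a win for the player to move) or L (a loss). A position with no legal move is L; any other position is W exactly when some move reaches an L, and L when every move reaches a W.
n=0: no move → L
n=1: reaches L-position 0 → W
n=2: only reaches 1(W), which is W → L
n=3: reaches L-position 2 → W
n=4: reaches L-position 2 → W
n=5: only reaches 4(W), which is W → L
n=6: reaches L-position 5 → W
n=7: only reaches 6(W), which is W → L
n=8: reaches L-position 7 → W
n=9: only reaches 6(W), 8(W), all W → L
n=10: reaches L-position 5 → W
n=11: only reaches 10(W), which is W → L
n=12: reaches L-position 9 → W
n=13: only reaches 12(W), which is W → L
n=14: reaches L-position 7 → W
n=15: only reaches 10(W), 12(W), 14(W), all W → L
n=16: reaches L-position 15 → W
n=17: only reaches 16(W), which is W → L
n=18: reaches L-position 9 → W
n=19: only reaches 18(W), which is W → L
n=20: reaches L-position 15 → W
n=21: only reaches 14(W), 18(W), 20(W), all W → L
Reading off the rows marked L gives the requested list; there are 11 such values of n.

0, 2, 5, 7, 9, 11, 13, 15, 17, 19, 21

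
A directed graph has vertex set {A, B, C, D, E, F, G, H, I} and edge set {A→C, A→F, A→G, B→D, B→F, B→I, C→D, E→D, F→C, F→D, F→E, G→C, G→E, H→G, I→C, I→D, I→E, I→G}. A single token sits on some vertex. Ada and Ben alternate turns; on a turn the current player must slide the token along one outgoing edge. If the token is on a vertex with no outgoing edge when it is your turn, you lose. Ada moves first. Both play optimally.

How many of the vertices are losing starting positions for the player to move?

Build the W/L table. Terminal = L. A non-terminal position is W if it has a move to some L; otherwise it is L.
Every edge goes from a vertex to one that appears earlier in the order D, E, C, G, F, I, H, B, A, so processing vertices in that order labels each vertex after all of its successors.
D: no outgoing edge → L
E: W (go to D, an L position)
C: W (go to D, an L position)
G: L (options C(W), E(W) are all W)
F: W (go to D, an L position)
I: W (go to G, an L position)
H: W (go to G, an L position)
B: W (go to D, an L position)
A: W (go to G, an L position)
The L vertices are D, G; that is 2 in all.

2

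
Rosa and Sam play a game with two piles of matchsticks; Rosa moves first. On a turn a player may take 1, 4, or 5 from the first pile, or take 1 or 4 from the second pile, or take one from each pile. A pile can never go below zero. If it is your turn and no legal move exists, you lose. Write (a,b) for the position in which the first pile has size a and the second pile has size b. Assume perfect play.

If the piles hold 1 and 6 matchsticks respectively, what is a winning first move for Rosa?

Positions with no move are L. A position that does have a move is losing for the player to move precisely when every available move leads to a winning position for the opponent. Fill in the labels:
No move ever increases a pile, so every position that can arise here has a ≤ 1 and b ≤ 6; it is enough to label the cells with 0 ≤ a ≤ 1 and 0 ≤ b ≤ 6.
Every move lowers a or b (never raises either), so fill the grid row by row in increasing a, and left to right within a row: each cell's successors are then already labelled.
      b=0  b=1  b=2  b=3  b=4  b=5  b=6
a=0:    L    W    L    W    W    L    W
a=1:    W    W    W    W    L    W    W
Cells with no legal move (terminal, hence L): (0,0).
The remaining L cells, each justified by listing all of its moves:
(0,2): only reaches (0,1)(W), which is W → L
(0,5): only reaches (0,4)(W), (0,1)(W), all W → L
(1,4): only reaches (0,4)(W), (1,3)(W), (1,0)(W), (0,3)(W), all W → L
Every other cell has at least one move into one of the L cells above, so it is W.
From (1,6), the L positions reachable in one move are: (0,5).

Move to (0,5).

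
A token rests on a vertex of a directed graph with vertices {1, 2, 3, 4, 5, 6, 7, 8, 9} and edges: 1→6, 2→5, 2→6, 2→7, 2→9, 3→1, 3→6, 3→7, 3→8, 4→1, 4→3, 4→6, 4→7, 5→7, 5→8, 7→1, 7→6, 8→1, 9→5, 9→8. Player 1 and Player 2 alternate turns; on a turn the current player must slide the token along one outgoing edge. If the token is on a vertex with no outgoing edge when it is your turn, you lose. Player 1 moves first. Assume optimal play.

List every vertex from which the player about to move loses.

Use the standard recursion: the mover loses at a terminal position; elsewhere, the mover wins exactly when some move hands the opponent an L position.
Every edge goes from a vertex to one that appears earlier in the order 6, 1, 7, 8, 5, 9, 2, 3, 4, so processing vertices in that order labels each vertex after all of its successors.
6: no outgoing edge → L
1: can move to 6, which is L ⇒ W
7: can move to 6, which is L ⇒ W
8: the only move is to 1(W), a W ⇒ L
5: can move to 8, which is L ⇒ W
9: can move to 8, which is L ⇒ W
2: can move to 6, which is L ⇒ W
3: can move to 8, which is L ⇒ W
4: can move to 6, which is L ⇒ W
Reading off the rows marked L gives the requested list; there are 2 such vertices.

6, 8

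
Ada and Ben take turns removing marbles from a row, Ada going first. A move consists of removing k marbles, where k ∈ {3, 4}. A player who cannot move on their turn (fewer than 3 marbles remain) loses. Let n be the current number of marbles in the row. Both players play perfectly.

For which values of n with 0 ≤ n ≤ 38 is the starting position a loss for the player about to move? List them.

0, 1, 2, 7, 8, 9, 14, 15, 16, 21, 22, 23, 28, 29, 30, 35, 36, 37

Compute win/loss labels from the base case upward. A position with no move is L. Any other position is W if it can reach an L in one move, else L.
n=0: no move → L
n=1: no move → L
n=2: no move → L
n=3: →0(L), so W
n=4: →1(L), so W
n=5: →2(L), so W
n=6: →2(L), so W
n=7: →4(W), 3(W) — all W, so L
n=8: →5(W), 4(W) — all W, so L
n=9: →6(W), 5(W) — all W, so L
n=10: →7(L), so W
n=11: →8(L), so W
n=12: →9(L), so W
n=13: →9(L), so W
n=14: →11(W), 10(W) — all W, so L
n=15: →12(W), 11(W) — all W, so L
n=16: →13(W), 12(W) — all W, so L
n=17: →14(L), so W
n=18: →15(L), so W
n=19: →16(L), so W
n=20: →16(L), so W
n=21: →18(W), 17(W) — all W, so L
n=22: →19(W), 18(W) — all W, so L
n=23: →20(W), 19(W) — all W, so L
n=24: →21(L), so W
n=25: →22(L), so W
n=26: →23(L), so W
n=27: →23(L), so W
n=28: →25(W), 24(W) — all W, so L
n=29: →26(W), 25(W) — all W, so L
n=30: →27(W), 26(W) — all W, so L
n=31: →28(L), so W
n=32: →29(L), so W
n=33: →30(L), so W
n=34: →30(L), so W
n=35: →32(W), 31(W) — all W, so L
n=36: →33(W), 32(W) — all W, so L
n=37: →34(W), 33(W) — all W, so L
n=38: →35(L), so W
The losing starting values of n are exactly the entries labelled L in this table (18 of them).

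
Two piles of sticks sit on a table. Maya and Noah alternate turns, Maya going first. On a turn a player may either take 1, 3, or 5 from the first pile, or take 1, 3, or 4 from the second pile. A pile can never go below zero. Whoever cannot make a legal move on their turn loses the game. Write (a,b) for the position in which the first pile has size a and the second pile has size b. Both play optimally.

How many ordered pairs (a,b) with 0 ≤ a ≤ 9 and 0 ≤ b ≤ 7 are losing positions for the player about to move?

25

Label each position W (a win for the player to move) or L (a loss). A position with no legal move is L; any other position is W exactly when some move reaches an L, and L when every move reaches a W.
Every move lowers a or b (never raises either), so fill the grid row by row in increasing a, and left to right within a row: each cell's successors are then already labelled.
      b=0  b=1  b=2  b=3  b=4  b=5  b=6  b=7
a=0:    L    W    L    W    W    W    W    L
a=1:    W    L    W    L    W    W    W    W
a=2:    L    W    L    W    W    W    W    L
a=3:    W    L    W    L    W    W    W    W
a=4:    L    W    L    W    W    W    W    L
a=5:    W    L    W    L    W    W    W    W
a=6:    L    W    L    W    W    W    W    L
a=7:    W    L    W    L    W    W    W    W
a=8:    L    W    L    W    W    W    W    L
a=9:    W    L    W    L    W    W    W    W
Cells with no legal move (terminal, hence L): (0,0).
The remaining L cells, each justified by listing all of its moves:
(0,2): only reaches (0,1)(W), which is W → L
(0,7): only reaches (0,6)(W), (0,4)(W), (0,3)(W), all W → L
(1,1): only reaches (0,1)(W), (1,0)(W), all W → L
(1,3): only reaches (0,3)(W), (1,2)(W), (1,0)(W), all W → L
(2,0): only reaches (1,0)(W), which is W → L
(2,2): only reaches (1,2)(W), (2,1)(W), all W → L
(2,7): only reaches (1,7)(W), (2,6)(W), (2,4)(W), (2,3)(W), all W → L
(3,1): only reaches (2,1)(W), (0,1)(W), (3,0)(W), all W → L
(3,3): only reaches (2,3)(W), (0,3)(W), (3,2)(W), (3,0)(W), all W → L
(4,0): only reaches (3,0)(W), (1,0)(W), all W → L
(4,2): only reaches (3,2)(W), (1,2)(W), (4,1)(W), all W → L
(4,7): only reaches (3,7)(W), (1,7)(W), (4,6)(W), (4,4)(W), (4,3)(W), all W → L
(5,1): only reaches (4,1)(W), (2,1)(W), (0,1)(W), (5,0)(W), all W → L
(5,3): only reaches (4,3)(W), (2,3)(W), (0,3)(W), (5,2)(W), (5,0)(W), all W → L
(6,0): only reaches (5,0)(W), (3,0)(W), (1,0)(W), all W → L
(6,2): only reaches (5,2)(W), (3,2)(W), (1,2)(W), (6,1)(W), all W → L
(6,7): only reaches (5,7)(W), (3,7)(W), (1,7)(W), (6,6)(W), (6,4)(W), (6,3)(W), all W → L
(7,1): only reaches (6,1)(W), (4,1)(W), (2,1)(W), (7,0)(W), all W → L
(7,3): only reaches (6,3)(W), (4,3)(W), (2,3)(W), (7,2)(W), (7,0)(W), all W → L
(8,0): only reaches (7,0)(W), (5,0)(W), (3,0)(W), all W → L
(8,2): only reaches (7,2)(W), (5,2)(W), (3,2)(W), (8,1)(W), all W → L
(8,7): only reaches (7,7)(W), (5,7)(W), (3,7)(W), (8,6)(W), (8,4)(W), (8,3)(W), all W → L
(9,1): only reaches (8,1)(W), (6,1)(W), (4,1)(W), (9,0)(W), all W → L
(9,3): only reaches (8,3)(W), (6,3)(W), (4,3)(W), (9,2)(W), (9,0)(W), all W → L
Every other cell has at least one move into one of the L cells above, so it is W.
L cells per row: a=0: 3, a=1: 2, a=2: 3, a=3: 2, a=4: 3, a=5: 2, a=6: 3, a=7: 2, a=8: 3, a=9: 2; total 25.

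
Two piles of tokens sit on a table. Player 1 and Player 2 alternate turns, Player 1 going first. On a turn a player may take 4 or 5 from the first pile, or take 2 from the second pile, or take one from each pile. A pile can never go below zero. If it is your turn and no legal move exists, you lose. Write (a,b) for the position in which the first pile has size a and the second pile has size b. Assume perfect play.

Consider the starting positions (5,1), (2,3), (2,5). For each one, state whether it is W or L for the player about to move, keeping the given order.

(5,1): W, (2,3): L, (2,5): W

Classify positions by backward induction: terminal positions (no move available) are L. From any other position, the mover wins iff some move reaches an L.
No move ever increases a pile, so every position that can arise here has a ≤ 5 and b ≤ 5; it is enough to label the cells with 0 ≤ a ≤ 5 and 0 ≤ b ≤ 5.
Every move lowers a or b (never raises either), so fill the grid row by row in increasing a, and left to right within a row: each cell's successors are then already labelled.
      b=0  b=1  b=2  b=3  b=4  b=5
a=0:    L    L    W    W    L    L
a=1:    L    W    W    L    L    W
a=2:    L    W    W    L    W    W
a=3:    L    W    W    L    W    W
a=4:    W    W    L    L    W    W
a=5:    W    W    L    W    W    W
Cells with no legal move (terminal, hence L): (0,0), (0,1), (1,0), (2,0), (3,0).
The remaining L cells, each justified by listing all of its moves:
(0,4): the only move is to (0,2)(W), a W ⇒ L
(0,5): the only move is to (0,3)(W), a W ⇒ L
(1,3): moves to (1,1)(W), (0,2)(W); every one is W ⇒ L
(1,4): moves to (1,2)(W), (0,3)(W); every one is W ⇒ L
(2,3): moves to (2,1)(W), (1,2)(W); every one is W ⇒ L
(3,3): moves to (3,1)(W), (2,2)(W); every one is W ⇒ L
(4,2): moves to (0,2)(W), (4,0)(W), (3,1)(W); every one is W ⇒ L
(4,3): moves to (0,3)(W), (4,1)(W), (3,2)(W); every one is W ⇒ L
(5,2): moves to (1,2)(W), (0,2)(W), (5,0)(W), (4,1)(W); every one is W ⇒ L
Every other cell has at least one move into one of the L cells above, so it is W.
(5,1): the move to (0,1) reaches an L cell, so W
(2,3): one of the L cells justified above, so L
(2,5): the move to (2,3) reaches an L cell, so W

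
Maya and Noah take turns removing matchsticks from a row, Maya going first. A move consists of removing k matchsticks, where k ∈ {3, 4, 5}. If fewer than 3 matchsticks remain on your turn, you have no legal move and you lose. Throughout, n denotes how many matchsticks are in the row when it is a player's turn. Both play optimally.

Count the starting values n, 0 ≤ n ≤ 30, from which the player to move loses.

Use the standard recursion: the mover loses at a terminal position; elsewhere, the mover wins exactly when some move hands the opponent an L position.
n=0: no move → L
n=1: no move → L
n=2: no move → L
n=3: W (go to 0, an L position)
n=4: W (go to 1, an L position)
n=5: W (go to 2, an L position)
n=6: W (go to 2, an L position)
n=7: W (go to 2, an L position)
n=8: L (options 5(W), 4(W), 3(W) are all W)
n=9: L (options 6(W), 5(W), 4(W) are all W)
n=10: L (options 7(W), 6(W), 5(W) are all W)
n=11: W (go to 8, an L position)
n=12: W (go to 9, an L position)
n=13: W (go to 10, an L position)
n=14: W (go to 10, an L position)
n=15: W (go to 10, an L position)
n=16: L (options 13(W), 12(W), 11(W) are all W)
n=17: L (options 14(W), 13(W), 12(W) are all W)
n=18: L (options 15(W), 14(W), 13(W) are all W)
n=19: W (go to 16, an L position)
n=20: W (go to 17, an L position)
n=21: W (go to 18, an L position)
n=22: W (go to 18, an L position)
n=23: W (go to 18, an L position)
n=24: L (options 21(W), 20(W), 19(W) are all W)
n=25: L (options 22(W), 21(W), 20(W) are all W)
n=26: L (options 23(W), 22(W), 21(W) are all W)
n=27: W (go to 24, an L position)
n=28: W (go to 25, an L position)
n=29: W (go to 26, an L position)
n=30: W (go to 26, an L position)
L entries with 0 ≤ n ≤ 30: n = 0, 1, 2, 8, 9, 10, 16, 17, 18, 24, 25, 26; that makes 12.

12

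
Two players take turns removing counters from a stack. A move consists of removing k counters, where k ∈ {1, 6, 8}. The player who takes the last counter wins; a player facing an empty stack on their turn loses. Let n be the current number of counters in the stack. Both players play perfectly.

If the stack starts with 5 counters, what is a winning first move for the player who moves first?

Positions with no move are L. A position that does have a move is losing for the player to move precisely when every available move leads to a winning position for the opponent. Fill in the labels:
n=0: no move → L
n=1: reaches L-position 0 → W
n=2: only reaches 1(W), which is W → L
n=3: reaches L-position 2 → W
n=4: only reaches 3(W), which is W → L
n=5: reaches L-position 4 → W
From 5, the L positions reachable in one move are: 4.

Remove 1, leaving 4.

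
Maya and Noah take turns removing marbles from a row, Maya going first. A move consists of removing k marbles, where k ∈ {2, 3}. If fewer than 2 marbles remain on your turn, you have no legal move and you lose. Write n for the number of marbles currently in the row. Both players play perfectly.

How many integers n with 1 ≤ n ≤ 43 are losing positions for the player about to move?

Work bottom-up. With no move the player to move loses. Otherwise the position is W if at least one move leads to an L position for the opponent, and L if every move leads to a W.
n=0: no move → L
n=1: no move → L
n=2: reaches L-position 0 → W
n=3: reaches L-position 1 → W
n=4: reaches L-position 1 → W
n=5: only reaches 3(W), 2(W), all W → L
n=6: only reaches 4(W), 3(W), all W → L
n=7: reaches L-position 5 → W
n=8: reaches L-position 6 → W
n=9: reaches L-position 6 → W
n=10: only reaches 8(W), 7(W), all W → L
n=11: only reaches 9(W), 8(W), all W → L
n=12: reaches L-position 10 → W
n=13: reaches L-position 11 → W
n=14: reaches L-position 11 → W
n=15: only reaches 13(W), 12(W), all W → L
n=16: only reaches 14(W), 13(W), all W → L
n=17: reaches L-position 15 → W
n=18: reaches L-position 16 → W
n=19: reaches L-position 16 → W
n=20: only reaches 18(W), 17(W), all W → L
n=21: only reaches 19(W), 18(W), all W → L
n=22: reaches L-position 20 → W
n=23: reaches L-position 21 → W
n=24: reaches L-position 21 → W
n=25: only reaches 23(W), 22(W), all W → L
n=26: only reaches 24(W), 23(W), all W → L
n=27: reaches L-position 25 → W
n=28: reaches L-position 26 → W
n=29: reaches L-position 26 → W
n=30: only reaches 28(W), 27(W), all W → L
n=31: only reaches 29(W), 28(W), all W → L
n=32: reaches L-position 30 → W
n=33: reaches L-position 31 → W
n=34: reaches L-position 31 → W
n=35: only reaches 33(W), 32(W), all W → L
n=36: only reaches 34(W), 33(W), all W → L
n=37: reaches L-position 35 → W
n=38: reaches L-position 36 → W
n=39: reaches L-position 36 → W
n=40: only reaches 38(W), 37(W), all W → L
n=41: only reaches 39(W), 38(W), all W → L
n=42: reaches L-position 40 → W
n=43: reaches L-position 41 → W
L entries with 1 ≤ n ≤ 43 (n=0 is outside the asked range and is not counted): n = 1, 5, 6, 10, 11, 15, 16, 20, 21, 25, 26, 30, 31, 35, 36, 40, 41; that makes 17.

17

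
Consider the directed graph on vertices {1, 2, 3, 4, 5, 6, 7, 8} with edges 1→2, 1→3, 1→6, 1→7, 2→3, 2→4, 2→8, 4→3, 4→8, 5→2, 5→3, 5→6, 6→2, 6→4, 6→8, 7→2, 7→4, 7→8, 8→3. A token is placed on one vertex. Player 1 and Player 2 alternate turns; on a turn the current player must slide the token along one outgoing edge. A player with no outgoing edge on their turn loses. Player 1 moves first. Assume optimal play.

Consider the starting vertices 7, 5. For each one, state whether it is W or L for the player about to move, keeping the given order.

Compute win/loss labels from the base case upward. A position with no move is L. Any other position is W if it can reach an L in one move, else L.
Every edge goes from a vertex to one that appears earlier in the order 3, 8, 4, 2, 6, 7, 1, 5, so processing vertices in that order labels each vertex after all of its successors.
3: no outgoing edge → L
8: →3(L), so W
4: →3(L), so W
2: →3(L), so W
6: →2(W), 4(W), 8(W) — all W, so L
7: →2(W), 4(W), 8(W) — all W, so L
1: →7(L), so W
5: →6(L), so W

7: L, 5: W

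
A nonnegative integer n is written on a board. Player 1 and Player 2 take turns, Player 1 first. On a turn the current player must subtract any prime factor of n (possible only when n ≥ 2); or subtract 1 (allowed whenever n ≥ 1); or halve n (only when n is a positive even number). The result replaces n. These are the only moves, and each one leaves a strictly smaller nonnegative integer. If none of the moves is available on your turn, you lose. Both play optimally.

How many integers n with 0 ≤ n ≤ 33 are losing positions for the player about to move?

7

Build the W/L table. Terminal = L. A non-terminal position is W if it has a move to some L; otherwise it is L.
n=0: no move → L
n=1: →0(L), so W
n=2: →0(L), so W
n=3: →0(L), so W
n=4: →2(W), 3(W) — all W, so L
n=5: →0(L), so W
n=6: →4(L), so W
n=7: →0(L), so W
n=8: →4(L), so W
n=9: →6(W), 8(W) — all W, so L
n=10: →9(L), so W
n=11: →0(L), so W
n=12: →9(L), so W
n=13: →0(L), so W
n=14: →7(W), 12(W), 13(W) — all W, so L
n=15: →14(L), so W
n=16: →14(L), so W
n=17: →0(L), so W
n=18: →9(L), so W
n=19: →0(L), so W
n=20: →10(W), 15(W), 18(W), 19(W) — all W, so L
n=21: →14(L), so W
n=22: →20(L), so W
n=23: →0(L), so W
n=24: →12(W), 21(W), 22(W), 23(W) — all W, so L
n=25: →20(L), so W
n=26: →24(L), so W
n=27: →24(L), so W
n=28: →14(L), so W
n=29: →0(L), so W
n=30: →15(W), 25(W), 27(W), 28(W), 29(W) — all W, so L
n=31: →0(L), so W
n=32: →30(L), so W
n=33: →30(L), so W
L entries with 0 ≤ n ≤ 33: n = 0, 4, 9, 14, 20, 24, 30; that makes 7.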